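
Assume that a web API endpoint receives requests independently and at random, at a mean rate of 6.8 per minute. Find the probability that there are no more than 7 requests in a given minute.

With mean μ = 6.8 per minute,
P(N ≤ 7) = Σ_{j=0}^{7} e^(−μ) μ^j/j! ≈ 0.6285.

0.6285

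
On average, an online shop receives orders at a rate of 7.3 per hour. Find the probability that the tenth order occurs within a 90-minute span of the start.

Over the interval, μ = 7.3 × 1.5 = 10.95 (a 90-minute span = 1.5 hours).
The tenth arrival falls in the interval iff at least 10 events occur there: P(S_10 ≤ t) = P(N ≥ 10) = 1 − P(N ≤ 9) ≈ 0.6540.

0.6540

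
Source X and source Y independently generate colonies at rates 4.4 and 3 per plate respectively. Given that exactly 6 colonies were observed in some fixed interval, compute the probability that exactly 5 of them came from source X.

Given the total, each event is independently from source X with probability p = λ_X/(λ_X+λ_Y) = 4.4/7.4 ≈ 0.5946.
So K ~ Binomial(6, 4.4/7.4): P(K = 5) = C(6,5) · (4.4/7.4)^5 · (3/7.4)^1 ≈ 0.1808.

0.1808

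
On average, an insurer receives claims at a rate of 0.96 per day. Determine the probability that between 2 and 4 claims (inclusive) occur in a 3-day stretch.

Over the interval, μ = 0.96 × 3 = 2.88 (a 3-day stretch = 3 days).
P(2 ≤ N ≤ 4) = Σ_{j=2}^{4} e^(−2.88) · 2.88^j/j! ≈ 0.6172.

0.6172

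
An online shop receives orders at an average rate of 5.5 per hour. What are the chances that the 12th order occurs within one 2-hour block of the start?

Over the interval, μ = 5.5 × 2 = 11 (a 2-hour block = 2 hours).
The 12th arrival falls in the interval iff at least 12 events occur there: P(S_12 ≤ t) = P(N ≥ 12) = 1 − P(N ≤ 11) ≈ 0.4207.

0.4207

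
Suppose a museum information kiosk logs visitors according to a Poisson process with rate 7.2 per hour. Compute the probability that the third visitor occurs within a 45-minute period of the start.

0.9052

Over the interval, μ = 7.2 × 0.75 = 5.4 (a 45-minute period = 0.75 hours).
The third arrival falls in the interval iff at least 3 events occur there: P(S_3 ≤ t) = P(N ≥ 3) = 1 − P(N ≤ 2) ≈ 0.9052.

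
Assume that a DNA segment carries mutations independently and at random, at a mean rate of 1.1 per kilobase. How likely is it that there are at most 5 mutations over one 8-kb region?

Over the interval, μ = 1.1 × 8 = 8.8 (an 8-kb region = 8 kilobases).
P(N ≤ 5) = Σ_{j=0}^{5} e^(−μ) μ^j/j! ≈ 0.1284.

0.1284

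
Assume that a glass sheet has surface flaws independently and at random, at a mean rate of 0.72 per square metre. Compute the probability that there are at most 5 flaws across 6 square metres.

0.7333

Over the interval, μ = 0.72 × 6 = 4.32 (6 square metres).
P(N ≤ 5) = Σ_{j=0}^{5} e^(−μ) μ^j/j! ≈ 0.7333.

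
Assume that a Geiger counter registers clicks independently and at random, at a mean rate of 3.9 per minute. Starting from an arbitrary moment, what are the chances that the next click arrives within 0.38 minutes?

Inter-arrival times are exponential with rate λ = 3.9 per minute.
P(T ≤ 0.38) = 1 − e^(−λt) = 1 − e^(−3.9 × 0.38) = 1 − e^(−1.482) ≈ 0.7728.

0.7728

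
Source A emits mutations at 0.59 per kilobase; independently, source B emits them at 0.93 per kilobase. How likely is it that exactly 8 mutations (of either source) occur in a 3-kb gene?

0.0485

Independent Poisson processes superpose: combined rate λ = 0.59 + 0.93 = 1.52 per kilobase.
Over the interval, μ = 1.52 × 3 = 4.56 (a 3-kb gene = 3 kilobases).
P(N = 8) = e^(−4.56) · 4.56^8/8! ≈ 0.0485.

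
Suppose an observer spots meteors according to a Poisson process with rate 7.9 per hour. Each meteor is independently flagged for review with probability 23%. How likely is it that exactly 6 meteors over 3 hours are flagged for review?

Thinning: the meteors that are flagged for review themselves form a Poisson process with rate 0.23 × 7.9 = 1.817 per hour.
Over the interval, μ = 1.817 × 3 = 5.451 (3 hours).
P(N = 6) = e^(−5.451) · 5.451^6/6! ≈ 0.1564.

0.1564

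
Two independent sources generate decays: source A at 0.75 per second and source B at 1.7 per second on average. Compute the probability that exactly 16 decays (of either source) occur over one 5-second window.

0.0588

Independent Poisson processes superpose: combined rate λ = 0.75 + 1.7 = 2.45 per second.
Over the interval, μ = 2.45 × 5 = 12.25 (a 5-second window = 5 seconds).
P(N = 16) = e^(−12.25) · 12.25^16/16! ≈ 0.0588.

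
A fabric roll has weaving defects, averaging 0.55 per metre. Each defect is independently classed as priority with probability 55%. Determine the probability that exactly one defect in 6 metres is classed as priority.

0.2956

Thinning: the defects that are classed as priority themselves form a Poisson process with rate 0.55 × 0.55 = 0.3025 per metre.
Over the interval, μ = 0.3025 × 6 = 1.815 (6 metres).
P(N = 1) = e^(−1.815) · 1.815^1/1! ≈ 0.2956.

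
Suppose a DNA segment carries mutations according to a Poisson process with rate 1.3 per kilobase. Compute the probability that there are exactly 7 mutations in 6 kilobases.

Over the interval, μ = 1.3 × 6 = 7.8 (6 kilobases).
P(N = 7) = e^(−μ) μ^7/7! = e^(−7.8) · 7.8^7/5040 ≈ 0.1428.

0.1428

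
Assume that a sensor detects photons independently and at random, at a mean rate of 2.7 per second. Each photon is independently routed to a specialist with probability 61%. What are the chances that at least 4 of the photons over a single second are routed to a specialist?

Thinning: the photons that are routed to a specialist themselves form a Poisson process with rate 0.61 × 2.7 = 1.647 per second.
So μ = 1.647.
P(N ≥ 4) = 1 − P(N ≤ 3) ≈ 0.0854.

0.0854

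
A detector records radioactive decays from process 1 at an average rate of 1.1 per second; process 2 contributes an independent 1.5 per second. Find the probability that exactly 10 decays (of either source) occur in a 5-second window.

Independent Poisson processes superpose: combined rate λ = 1.1 + 1.5 = 2.6 per second.
Over the interval, μ = 2.6 × 5 = 13 (a 5-second window = 5 seconds).
P(N = 10) = e^(−13) · 13^10/10! ≈ 0.0859.

0.0859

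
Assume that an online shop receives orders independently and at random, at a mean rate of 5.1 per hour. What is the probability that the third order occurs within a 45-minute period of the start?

Over the interval, μ = 5.1 × 0.75 = 3.825 (a 45-minute period = 0.75 hours).
The third arrival falls in the interval iff at least 3 events occur there: P(S_3 ≤ t) = P(N ≥ 3) = 1 − P(N ≤ 2) ≈ 0.7351.

0.7351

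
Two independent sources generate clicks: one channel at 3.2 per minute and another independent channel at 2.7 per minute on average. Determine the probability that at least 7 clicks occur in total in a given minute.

Independent Poisson processes superpose: combined rate λ = 3.2 + 2.7 = 5.9 per minute.
So μ = 5.9.
P(N ≥ 7) = 1 − P(N ≤ 6) ≈ 0.3776.

0.3776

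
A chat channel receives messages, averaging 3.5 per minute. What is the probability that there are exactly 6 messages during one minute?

0.0771

With mean μ = 3.5 per minute,
P(N = 6) = e^(−μ) μ^6/6! = e^(−3.5) · 3.5^6/720 ≈ 0.0771.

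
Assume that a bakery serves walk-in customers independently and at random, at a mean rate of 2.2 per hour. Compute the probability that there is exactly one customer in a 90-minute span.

Over the interval, μ = 2.2 × 1.5 = 3.3 (a 90-minute span = 1.5 hours).
P(N = 1) = e^(−μ) μ^1/1! = e^(−3.3) · 3.3^1/1 ≈ 0.1217.

0.1217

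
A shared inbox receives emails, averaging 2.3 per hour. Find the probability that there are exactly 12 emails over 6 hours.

0.1011

Over the interval, μ = 2.3 × 6 = 13.8 (6 hours).
P(N = 12) = e^(−μ) μ^12/12! = e^(−13.8) · 13.8^12/479001600 ≈ 0.1011.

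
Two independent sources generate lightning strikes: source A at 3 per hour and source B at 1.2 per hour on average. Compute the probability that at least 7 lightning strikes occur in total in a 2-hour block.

Independent Poisson processes superpose: combined rate λ = 3 + 1.2 = 4.2 per hour.
Over the interval, μ = 4.2 × 2 = 8.4 (a 2-hour block = 2 hours).
P(N ≥ 7) = 1 − P(N ≤ 6) ≈ 0.7330.

0.7330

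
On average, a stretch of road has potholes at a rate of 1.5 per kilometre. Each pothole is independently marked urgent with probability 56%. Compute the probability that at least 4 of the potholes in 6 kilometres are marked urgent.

Thinning: the potholes that are marked urgent themselves form a Poisson process with rate 0.56 × 1.5 = 0.84 per kilometre.
Over the interval, μ = 0.84 × 6 = 5.04 (6 kilometres).
P(N ≥ 4) = 1 − P(N ≤ 3) ≈ 0.7405.

0.7405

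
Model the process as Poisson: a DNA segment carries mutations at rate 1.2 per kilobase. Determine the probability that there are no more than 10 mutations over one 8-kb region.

0.6329

Over the interval, μ = 1.2 × 8 = 9.6 (an 8-kb region = 8 kilobases).
P(N ≤ 10) = Σ_{j=0}^{10} e^(−μ) μ^j/j! ≈ 0.6329.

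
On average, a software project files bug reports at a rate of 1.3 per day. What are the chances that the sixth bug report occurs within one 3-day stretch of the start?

0.1994

Over the interval, μ = 1.3 × 3 = 3.9 (a 3-day stretch = 3 days).
The sixth arrival falls in the interval iff at least 6 events occur there: P(S_6 ≤ t) = P(N ≥ 6) = 1 − P(N ≤ 5) ≈ 0.1994.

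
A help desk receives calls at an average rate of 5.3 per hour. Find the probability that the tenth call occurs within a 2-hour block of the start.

Over the interval, μ = 5.3 × 2 = 10.6 (a 2-hour block = 2 hours).
The tenth arrival falls in the interval iff at least 10 events occur there: P(S_10 ≤ t) = P(N ≥ 10) = 1 − P(N ≤ 9) ≈ 0.6146.

0.6146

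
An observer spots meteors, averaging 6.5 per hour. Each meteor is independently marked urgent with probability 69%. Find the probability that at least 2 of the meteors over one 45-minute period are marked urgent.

0.8490

Thinning: the meteors that are marked urgent themselves form a Poisson process with rate 0.69 × 6.5 = 4.485 per hour.
Over the interval, μ = 4.485 × 0.75 = 3.36375 (a 45-minute period = 0.75 hours).
P(N ≥ 2) = 1 − P(N ≤ 1) ≈ 0.8490.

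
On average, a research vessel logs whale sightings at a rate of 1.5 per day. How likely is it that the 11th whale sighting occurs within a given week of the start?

Over the interval, μ = 1.5 × 7 = 10.5 (a week = 7 days).
The 11th arrival falls in the interval iff at least 11 events occur there: P(S_11 ≤ t) = P(N ≥ 11) = 1 − P(N ≤ 10) ≈ 0.4793.

0.4793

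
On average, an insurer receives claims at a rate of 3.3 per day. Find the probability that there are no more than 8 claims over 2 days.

Over the interval, μ = 3.3 × 2 = 6.6 (2 days).
P(N ≤ 8) = Σ_{j=0}^{8} e^(−μ) μ^j/j! ≈ 0.7796.

0.7796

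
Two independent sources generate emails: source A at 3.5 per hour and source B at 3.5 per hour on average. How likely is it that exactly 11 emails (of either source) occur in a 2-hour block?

Independent Poisson processes superpose: combined rate λ = 3.5 + 3.5 = 7 per hour.
Over the interval, μ = 7 × 2 = 14 (a 2-hour block = 2 hours).
P(N = 11) = e^(−14) · 14^11/11! ≈ 0.0844.

0.0844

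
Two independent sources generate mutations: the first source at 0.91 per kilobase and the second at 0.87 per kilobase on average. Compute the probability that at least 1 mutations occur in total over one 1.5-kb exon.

Independent Poisson processes superpose: combined rate λ = 0.91 + 0.87 = 1.78 per kilobase.
Over the interval, μ = 1.78 × 1.5 = 2.67 (a 1.5-kb exon = 1.5 kilobases).
P(N ≥ 1) = 1 − P(N ≤ 0) ≈ 0.9307.

0.9307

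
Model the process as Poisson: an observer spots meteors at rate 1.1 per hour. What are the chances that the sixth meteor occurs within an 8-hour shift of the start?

0.8716

Over the interval, μ = 1.1 × 8 = 8.8 (an 8-hour shift = 8 hours).
The sixth arrival falls in the interval iff at least 6 events occur there: P(S_6 ≤ t) = P(N ≥ 6) = 1 − P(N ≤ 5) ≈ 0.8716.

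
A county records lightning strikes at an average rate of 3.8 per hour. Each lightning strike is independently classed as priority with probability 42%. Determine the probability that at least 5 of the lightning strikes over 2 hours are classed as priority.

0.2180

Thinning: the lightning strikes that are classed as priority themselves form a Poisson process with rate 0.42 × 3.8 = 1.596 per hour.
Over the interval, μ = 1.596 × 2 = 3.192 (2 hours).
P(N ≥ 5) = 1 − P(N ≤ 4) ≈ 0.2180.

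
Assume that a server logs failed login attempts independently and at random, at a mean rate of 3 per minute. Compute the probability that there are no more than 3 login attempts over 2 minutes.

0.1512

Over the interval, μ = 3 × 2 = 6 (2 minutes).
P(N ≤ 3) = Σ_{j=0}^{3} e^(−μ) μ^j/j! ≈ 0.1512.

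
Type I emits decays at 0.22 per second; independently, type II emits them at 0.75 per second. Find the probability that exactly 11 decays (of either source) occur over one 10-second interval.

Independent Poisson processes superpose: combined rate λ = 0.22 + 0.75 = 0.97 per second.
Over the interval, μ = 0.97 × 10 = 9.7 (a 10-second interval = 10 seconds).
P(N = 11) = e^(−9.7) · 9.7^11/11! ≈ 0.1098.

0.1098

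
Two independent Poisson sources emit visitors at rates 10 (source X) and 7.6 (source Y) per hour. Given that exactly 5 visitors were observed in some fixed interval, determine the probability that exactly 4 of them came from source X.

Given the total, each event is independently from source X with probability p = λ_X/(λ_X+λ_Y) = 10/17.6 ≈ 0.5682.
So K ~ Binomial(5, 10/17.6): P(K = 4) = C(5,4) · (10/17.6)^4 · (7.6/17.6)^1 ≈ 0.2250.

0.2250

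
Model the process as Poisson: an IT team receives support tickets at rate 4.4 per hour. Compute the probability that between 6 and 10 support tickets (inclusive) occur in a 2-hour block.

0.6010

Over the interval, μ = 4.4 × 2 = 8.8 (a 2-hour block = 2 hours).
P(6 ≤ N ≤ 10) = Σ_{j=6}^{10} e^(−8.8) · 8.8^j/j! ≈ 0.6010.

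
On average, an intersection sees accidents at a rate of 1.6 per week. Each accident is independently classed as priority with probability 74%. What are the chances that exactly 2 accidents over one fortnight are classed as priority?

0.2626

Thinning: the accidents that are classed as priority themselves form a Poisson process with rate 0.74 × 1.6 = 1.184 per week.
Over the interval, μ = 1.184 × 2 = 2.368 (a fortnight = 2 weeks).
P(N = 2) = e^(−2.368) · 2.368^2/2! ≈ 0.2626.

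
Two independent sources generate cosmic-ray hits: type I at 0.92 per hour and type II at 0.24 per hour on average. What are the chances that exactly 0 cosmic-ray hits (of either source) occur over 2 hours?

0.0983

Independent Poisson processes superpose: combined rate λ = 0.92 + 0.24 = 1.16 per hour.
Over the interval, μ = 1.16 × 2 = 2.32 (2 hours).
P(N = 0) = e^(−2.32) · 2.32^0/0! ≈ 0.0983.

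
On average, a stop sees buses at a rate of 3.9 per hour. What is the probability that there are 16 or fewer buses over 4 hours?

0.6056

Over the interval, μ = 3.9 × 4 = 15.6 (4 hours).
P(N ≤ 16) = Σ_{j=0}^{16} e^(−μ) μ^j/j! ≈ 0.6056.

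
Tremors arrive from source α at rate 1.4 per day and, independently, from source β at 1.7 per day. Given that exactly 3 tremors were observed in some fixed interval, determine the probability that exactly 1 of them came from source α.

0.4074

Given the total, each event is independently from source α with probability p = λ_α/(λ_α+λ_β) = 1.4/3.1 ≈ 0.4516.
So K ~ Binomial(3, 1.4/3.1): P(K = 1) = C(3,1) · (1.4/3.1)^1 · (1.7/3.1)^2 ≈ 0.4074.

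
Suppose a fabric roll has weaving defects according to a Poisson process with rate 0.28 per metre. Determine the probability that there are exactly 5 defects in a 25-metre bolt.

Over the interval, μ = 0.28 × 25 = 7 (a 25-metre bolt = 25 metres).
P(N = 5) = e^(−μ) μ^5/5! = e^(−7) · 7^5/120 ≈ 0.1277.

0.1277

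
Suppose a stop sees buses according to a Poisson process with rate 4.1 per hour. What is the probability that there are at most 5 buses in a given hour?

0.7693

With mean μ = 4.1 per hour,
P(N ≤ 5) = Σ_{j=0}^{5} e^(−μ) μ^j/j! ≈ 0.7693.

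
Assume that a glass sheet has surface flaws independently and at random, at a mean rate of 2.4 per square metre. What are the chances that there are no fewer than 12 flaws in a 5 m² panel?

Over the interval, μ = 2.4 × 5 = 12 (a 5 m² panel = 5 square metres).
P(N ≥ 12) = 1 − P(N ≤ 11) = 1 − Σ_{j=0}^{11} e^(−μ) μ^j/j! ≈ 0.5384.

0.5384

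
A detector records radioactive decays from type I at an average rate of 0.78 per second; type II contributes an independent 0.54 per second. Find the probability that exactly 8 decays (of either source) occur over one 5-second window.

Independent Poisson processes superpose: combined rate λ = 0.78 + 0.54 = 1.32 per second.
Over the interval, μ = 1.32 × 5 = 6.6 (a 5-second window = 5 seconds).
P(N = 8) = e^(−6.6) · 6.6^8/8! ≈ 0.1215.

0.1215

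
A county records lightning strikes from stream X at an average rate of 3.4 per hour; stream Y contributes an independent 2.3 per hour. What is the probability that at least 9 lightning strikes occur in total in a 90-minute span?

Independent Poisson processes superpose: combined rate λ = 3.4 + 2.3 = 5.7 per hour.
Over the interval, μ = 5.7 × 1.5 = 8.55 (a 90-minute span = 1.5 hours).
P(N ≥ 9) = 1 − P(N ≤ 8) ≈ 0.4838.

0.4838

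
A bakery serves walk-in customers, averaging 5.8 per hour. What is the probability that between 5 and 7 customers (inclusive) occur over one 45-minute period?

Over the interval, μ = 5.8 × 0.75 = 4.35 (a 45-minute period = 0.75 hours).
P(5 ≤ N ≤ 7) = Σ_{j=5}^{7} e^(−4.35) · 4.35^j/j! ≈ 0.3645.

0.3645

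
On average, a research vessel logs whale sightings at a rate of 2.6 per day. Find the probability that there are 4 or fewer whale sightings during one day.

0.8774

With mean μ = 2.6 per day,
P(N ≤ 4) = Σ_{j=0}^{4} e^(−μ) μ^j/j! ≈ 0.8774.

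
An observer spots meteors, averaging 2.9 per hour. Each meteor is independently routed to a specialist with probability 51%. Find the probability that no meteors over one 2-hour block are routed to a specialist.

0.0519

Thinning: the meteors that are routed to a specialist themselves form a Poisson process with rate 0.51 × 2.9 = 1.479 per hour.
Over the interval, μ = 1.479 × 2 = 2.958 (a 2-hour block = 2 hours).
P(N = 0) = e^(−2.958) · 2.958^0/0! ≈ 0.0519.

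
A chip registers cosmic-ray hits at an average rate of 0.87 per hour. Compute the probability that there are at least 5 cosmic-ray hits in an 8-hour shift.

Over the interval, μ = 0.87 × 8 = 6.96 (an 8-hour shift = 8 hours).
P(N ≥ 5) = 1 − P(N ≤ 4) = 1 − Σ_{j=0}^{4} e^(−μ) μ^j/j! ≈ 0.8233.

0.8233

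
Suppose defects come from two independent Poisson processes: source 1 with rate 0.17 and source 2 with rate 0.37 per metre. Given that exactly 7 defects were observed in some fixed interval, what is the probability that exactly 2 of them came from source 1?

0.3143

Given the total, each event is independently from source 1 with probability p = λ_1/(λ_1+λ_2) = 0.17/0.54 ≈ 0.3148.
So K ~ Binomial(7, 0.17/0.54): P(K = 2) = C(7,2) · (0.17/0.54)^2 · (0.37/0.54)^5 ≈ 0.3143.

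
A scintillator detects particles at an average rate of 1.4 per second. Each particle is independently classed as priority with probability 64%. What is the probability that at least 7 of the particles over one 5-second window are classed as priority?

0.1664

Thinning: the particles that are classed as priority themselves form a Poisson process with rate 0.64 × 1.4 = 0.896 per second.
Over the interval, μ = 0.896 × 5 = 4.48 (a 5-second window = 5 seconds).
P(N ≥ 7) = 1 − P(N ≤ 6) ≈ 0.1664.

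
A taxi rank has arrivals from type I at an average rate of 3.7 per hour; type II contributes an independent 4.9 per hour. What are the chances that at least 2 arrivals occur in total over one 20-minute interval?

0.7800

Independent Poisson processes superpose: combined rate λ = 3.7 + 4.9 = 8.6 per hour.
Over the interval, μ = 8.6 × 1/3 ≈ 2.86667 (a 20-minute interval = 1/3 hours).
P(N ≥ 2) = 1 − P(N ≤ 1) ≈ 0.7800.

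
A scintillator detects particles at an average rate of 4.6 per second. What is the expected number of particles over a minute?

276

E[N] = λt = 4.6 × 60 = 276 (a minute = 60 seconds).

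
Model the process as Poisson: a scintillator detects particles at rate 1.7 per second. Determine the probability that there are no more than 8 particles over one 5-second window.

0.5231

Over the interval, μ = 1.7 × 5 = 8.5 (a 5-second window = 5 seconds).
P(N ≤ 8) = Σ_{j=0}^{8} e^(−μ) μ^j/j! ≈ 0.5231.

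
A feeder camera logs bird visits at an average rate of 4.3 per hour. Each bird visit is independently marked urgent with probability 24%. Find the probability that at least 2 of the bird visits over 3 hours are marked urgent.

Thinning: the bird visits that are marked urgent themselves form a Poisson process with rate 0.24 × 4.3 = 1.032 per hour.
Over the interval, μ = 1.032 × 3 = 3.096 (3 hours).
P(N ≥ 2) = 1 − P(N ≤ 1) ≈ 0.8147.

0.8147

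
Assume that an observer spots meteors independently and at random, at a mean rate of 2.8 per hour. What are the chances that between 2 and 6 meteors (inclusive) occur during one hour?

0.7445

With mean μ = 2.8 per hour,
P(2 ≤ N ≤ 6) = Σ_{j=2}^{6} e^(−2.8) · 2.8^j/j! ≈ 0.7445.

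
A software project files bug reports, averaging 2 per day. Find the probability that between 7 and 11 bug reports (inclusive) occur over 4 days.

0.5747

Over the interval, μ = 2 × 4 = 8 (4 days).
P(7 ≤ N ≤ 11) = Σ_{j=7}^{11} e^(−8) · 8^j/j! ≈ 0.5747.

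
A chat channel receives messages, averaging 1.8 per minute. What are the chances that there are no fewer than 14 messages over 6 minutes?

Over the interval, μ = 1.8 × 6 = 10.8 (6 minutes).
P(N ≥ 14) = 1 − P(N ≤ 13) = 1 − Σ_{j=0}^{13} e^(−μ) μ^j/j! ≈ 0.2005.

0.2005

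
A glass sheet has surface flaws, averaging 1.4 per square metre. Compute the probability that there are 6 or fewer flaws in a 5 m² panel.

0.4497

Over the interval, μ = 1.4 × 5 = 7 (a 5 m² panel = 5 square metres).
P(N ≤ 6) = Σ_{j=0}^{6} e^(−μ) μ^j/j! ≈ 0.4497.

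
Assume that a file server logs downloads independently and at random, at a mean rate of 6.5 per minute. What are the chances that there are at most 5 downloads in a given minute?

0.3690

With mean μ = 6.5 per minute,
P(N ≤ 5) = Σ_{j=0}^{5} e^(−μ) μ^j/j! ≈ 0.3690.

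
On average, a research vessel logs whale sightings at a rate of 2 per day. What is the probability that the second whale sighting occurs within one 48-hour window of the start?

0.9084

Over the interval, μ = 2 × 2 = 4 (a 48-hour window = 2 days).
The second arrival falls in the interval iff at least 2 events occur there: P(S_2 ≤ t) = P(N ≥ 2) = 1 − P(N ≤ 1) ≈ 0.9084.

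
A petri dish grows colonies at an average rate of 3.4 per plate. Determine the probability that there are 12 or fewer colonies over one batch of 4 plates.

Over the interval, μ = 3.4 × 4 = 13.6 (a batch of 4 plates = 4 plates).
P(N ≤ 12) = Σ_{j=0}^{12} e^(−μ) μ^j/j! ≈ 0.3989.

0.3989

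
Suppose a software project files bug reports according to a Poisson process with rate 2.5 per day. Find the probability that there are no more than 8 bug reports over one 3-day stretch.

0.6620

Over the interval, μ = 2.5 × 3 = 7.5 (a 3-day stretch = 3 days).
P(N ≤ 8) = Σ_{j=0}^{8} e^(−μ) μ^j/j! ≈ 0.6620.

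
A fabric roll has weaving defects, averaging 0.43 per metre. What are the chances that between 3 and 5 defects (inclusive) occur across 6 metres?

0.4290

Over the interval, μ = 0.43 × 6 = 2.58 (6 metres).
P(3 ≤ N ≤ 5) = Σ_{j=3}^{5} e^(−2.58) · 2.58^j/j! ≈ 0.4290.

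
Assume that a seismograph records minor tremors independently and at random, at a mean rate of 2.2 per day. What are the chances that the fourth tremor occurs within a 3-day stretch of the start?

Over the interval, μ = 2.2 × 3 = 6.6 (a 3-day stretch = 3 days).
The fourth arrival falls in the interval iff at least 4 events occur there: P(S_4 ≤ t) = P(N ≥ 4) = 1 − P(N ≤ 3) ≈ 0.8948.

0.8948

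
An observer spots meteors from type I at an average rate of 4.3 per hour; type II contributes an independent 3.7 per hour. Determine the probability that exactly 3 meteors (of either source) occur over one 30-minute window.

Independent Poisson processes superpose: combined rate λ = 4.3 + 3.7 = 8 per hour.
Over the interval, μ = 8 × 0.5 = 4 (a 30-minute window = 0.5 hours).
P(N = 3) = e^(−4) · 4^3/3! ≈ 0.1954.

0.1954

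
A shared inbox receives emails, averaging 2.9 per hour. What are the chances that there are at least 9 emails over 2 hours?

0.1328

Over the interval, μ = 2.9 × 2 = 5.8 (2 hours).
P(N ≥ 9) = 1 − P(N ≤ 8) = 1 − Σ_{j=0}^{8} e^(−μ) μ^j/j! ≈ 0.1328.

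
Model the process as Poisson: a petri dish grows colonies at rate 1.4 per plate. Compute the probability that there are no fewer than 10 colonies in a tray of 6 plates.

0.3341

Over the interval, μ = 1.4 × 6 = 8.4 (a tray of 6 plates = 6 plates).
P(N ≥ 10) = 1 − P(N ≤ 9) = 1 − Σ_{j=0}^{9} e^(−μ) μ^j/j! ≈ 0.3341.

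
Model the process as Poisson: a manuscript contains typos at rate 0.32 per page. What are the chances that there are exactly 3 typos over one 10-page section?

Over the interval, μ = 0.32 × 10 = 3.2 (a 10-page section = 10 pages).
P(N = 3) = e^(−μ) μ^3/3! = e^(−3.2) · 3.2^3/6 ≈ 0.2226.

0.2226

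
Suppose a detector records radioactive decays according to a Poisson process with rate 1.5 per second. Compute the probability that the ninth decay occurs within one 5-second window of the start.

0.3380

Over the interval, μ = 1.5 × 5 = 7.5 (a 5-second window = 5 seconds).
The ninth arrival falls in the interval iff at least 9 events occur there: P(S_9 ≤ t) = P(N ≥ 9) = 1 − P(N ≤ 8) ≈ 0.3380.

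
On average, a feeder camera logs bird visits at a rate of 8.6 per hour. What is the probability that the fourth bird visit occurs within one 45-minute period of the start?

0.8847

Over the interval, μ = 8.6 × 0.75 = 6.45 (a 45-minute period = 0.75 hours).
The fourth arrival falls in the interval iff at least 4 events occur there: P(S_4 ≤ t) = P(N ≥ 4) = 1 − P(N ≤ 3) ≈ 0.8847.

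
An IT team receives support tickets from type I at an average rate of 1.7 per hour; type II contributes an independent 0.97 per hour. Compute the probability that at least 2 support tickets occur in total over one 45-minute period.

0.5947

Independent Poisson processes superpose: combined rate λ = 1.7 + 0.97 = 2.67 per hour.
Over the interval, μ = 2.67 × 0.75 = 2.0025 (a 45-minute period = 0.75 hours).
P(N ≥ 2) = 1 − P(N ≤ 1) ≈ 0.5947.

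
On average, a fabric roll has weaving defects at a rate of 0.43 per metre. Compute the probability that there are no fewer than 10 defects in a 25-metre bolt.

0.6318

Over the interval, μ = 0.43 × 25 = 10.75 (a 25-metre bolt = 25 metres).
P(N ≥ 10) = 1 − P(N ≤ 9) = 1 − Σ_{j=0}^{9} e^(−μ) μ^j/j! ≈ 0.6318.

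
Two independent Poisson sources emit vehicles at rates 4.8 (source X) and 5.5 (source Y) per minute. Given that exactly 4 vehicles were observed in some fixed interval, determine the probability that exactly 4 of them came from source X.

0.0472

Given the total, each event is independently from source X with probability p = λ_X/(λ_X+λ_Y) = 4.8/10.3 ≈ 0.4660.
So K ~ Binomial(4, 4.8/10.3): P(K = 4) = C(4,4) · (4.8/10.3)^4 · (5.5/10.3)^0 ≈ 0.0472.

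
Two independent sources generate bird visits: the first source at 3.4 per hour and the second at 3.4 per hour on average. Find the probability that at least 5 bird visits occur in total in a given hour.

Independent Poisson processes superpose: combined rate λ = 3.4 + 3.4 = 6.8 per hour.
So μ = 6.8.
P(N ≥ 5) = 1 − P(N ≤ 4) ≈ 0.8080.

0.8080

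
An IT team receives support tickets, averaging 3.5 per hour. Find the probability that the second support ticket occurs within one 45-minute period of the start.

0.7374

Over the interval, μ = 3.5 × 0.75 = 2.625 (a 45-minute period = 0.75 hours).
The second arrival falls in the interval iff at least 2 events occur there: P(S_2 ≤ t) = P(N ≥ 2) = 1 − P(N ≤ 1) ≈ 0.7374.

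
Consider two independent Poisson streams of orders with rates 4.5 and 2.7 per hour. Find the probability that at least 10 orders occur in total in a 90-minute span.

0.6374

Independent Poisson processes superpose: combined rate λ = 4.5 + 2.7 = 7.2 per hour.
Over the interval, μ = 7.2 × 1.5 = 10.8 (a 90-minute span = 1.5 hours).
P(N ≥ 10) = 1 − P(N ≤ 9) ≈ 0.6374.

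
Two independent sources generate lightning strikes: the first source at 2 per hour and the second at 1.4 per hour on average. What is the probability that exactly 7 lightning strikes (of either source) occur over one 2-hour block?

Independent Poisson processes superpose: combined rate λ = 2 + 1.4 = 3.4 per hour.
Over the interval, μ = 3.4 × 2 = 6.8 (a 2-hour block = 2 hours).
P(N = 7) = e^(−6.8) · 6.8^7/7! ≈ 0.1486.

0.1486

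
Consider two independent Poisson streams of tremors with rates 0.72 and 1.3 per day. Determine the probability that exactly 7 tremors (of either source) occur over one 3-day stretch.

Independent Poisson processes superpose: combined rate λ = 0.72 + 1.3 = 2.02 per day.
Over the interval, μ = 2.02 × 3 = 6.06 (a 3-day stretch = 3 days).
P(N = 7) = e^(−6.06) · 6.06^7/7! ≈ 0.1390.

0.1390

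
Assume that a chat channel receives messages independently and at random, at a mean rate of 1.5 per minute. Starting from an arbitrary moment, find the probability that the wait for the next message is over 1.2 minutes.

0.1653

The wait for the next event is exponential with rate λ = 1.5 per minute.
P(T > 1.2) = e^(−λt) = e^(−1.5 × 1.2) = e^(−1.8) ≈ 0.1653.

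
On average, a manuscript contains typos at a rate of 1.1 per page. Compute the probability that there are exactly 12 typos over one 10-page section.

Over the interval, μ = 1.1 × 10 = 11 (a 10-page section = 10 pages).
P(N = 12) = e^(−μ) μ^12/12! = e^(−11) · 11^12/479001600 ≈ 0.1094.

0.1094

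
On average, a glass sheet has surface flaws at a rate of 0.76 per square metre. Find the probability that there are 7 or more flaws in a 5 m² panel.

Over the interval, μ = 0.76 × 5 = 3.8 (a 5 m² panel = 5 square metres).
P(N ≥ 7) = 1 − P(N ≤ 6) = 1 − Σ_{j=0}^{6} e^(−μ) μ^j/j! ≈ 0.0909.

0.0909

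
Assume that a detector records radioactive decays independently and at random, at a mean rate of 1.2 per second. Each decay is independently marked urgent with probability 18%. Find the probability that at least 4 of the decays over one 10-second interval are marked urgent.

Thinning: the decays that are marked urgent themselves form a Poisson process with rate 0.18 × 1.2 = 0.216 per second.
Over the interval, μ = 0.216 × 10 = 2.16 (a 10-second interval = 10 seconds).
P(N ≥ 4) = 1 − P(N ≤ 3) ≈ 0.1728.

0.1728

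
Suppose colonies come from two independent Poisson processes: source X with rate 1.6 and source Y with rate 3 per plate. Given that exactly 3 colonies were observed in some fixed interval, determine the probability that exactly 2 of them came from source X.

0.2367

Given the total, each event is independently from source X with probability p = λ_X/(λ_X+λ_Y) = 1.6/4.6 ≈ 0.3478.
So K ~ Binomial(3, 1.6/4.6): P(K = 2) = C(3,2) · (1.6/4.6)^2 · (3/4.6)^1 ≈ 0.2367.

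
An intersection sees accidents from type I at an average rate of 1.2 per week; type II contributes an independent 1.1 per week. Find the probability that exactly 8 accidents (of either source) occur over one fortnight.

Independent Poisson processes superpose: combined rate λ = 1.2 + 1.1 = 2.3 per week.
Over the interval, μ = 2.3 × 2 = 4.6 (a fortnight = 2 weeks).
P(N = 8) = e^(−4.6) · 4.6^8/8! ≈ 0.0500.

0.0500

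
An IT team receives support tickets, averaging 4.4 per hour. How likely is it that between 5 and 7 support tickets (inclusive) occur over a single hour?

With mean μ = 4.4 per hour,
P(5 ≤ N ≤ 7) = Σ_{j=5}^{7} e^(−4.4) · 4.4^j/j! ≈ 0.3702.

0.3702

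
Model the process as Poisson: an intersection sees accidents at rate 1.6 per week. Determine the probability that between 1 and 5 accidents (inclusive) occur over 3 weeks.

Over the interval, μ = 1.6 × 3 = 4.8 (3 weeks).
P(1 ≤ N ≤ 5) = Σ_{j=1}^{5} e^(−4.8) · 4.8^j/j! ≈ 0.6428.

0.6428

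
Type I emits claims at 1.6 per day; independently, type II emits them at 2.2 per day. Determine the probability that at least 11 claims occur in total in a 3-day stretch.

0.5869

Independent Poisson processes superpose: combined rate λ = 1.6 + 2.2 = 3.8 per day.
Over the interval, μ = 3.8 × 3 = 11.4 (a 3-day stretch = 3 days).
P(N ≥ 11) = 1 − P(N ≤ 10) ≈ 0.5869.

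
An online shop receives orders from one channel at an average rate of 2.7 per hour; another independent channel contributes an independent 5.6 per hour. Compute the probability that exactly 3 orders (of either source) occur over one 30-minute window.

Independent Poisson processes superpose: combined rate λ = 2.7 + 5.6 = 8.3 per hour.
Over the interval, μ = 8.3 × 0.5 = 4.15 (a 30-minute window = 0.5 hours).
P(N = 3) = e^(−4.15) · 4.15^3/3! ≈ 0.1878.

0.1878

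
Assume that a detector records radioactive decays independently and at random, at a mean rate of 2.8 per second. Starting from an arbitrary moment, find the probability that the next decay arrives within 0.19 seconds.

0.4126

Inter-arrival times are exponential with rate λ = 2.8 per second.
P(T ≤ 0.19) = 1 − e^(−λt) = 1 − e^(−2.8 × 0.19) = 1 − e^(−0.532) ≈ 0.4126.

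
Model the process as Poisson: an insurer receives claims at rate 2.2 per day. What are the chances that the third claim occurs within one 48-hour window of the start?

0.8149

Over the interval, μ = 2.2 × 2 = 4.4 (a 48-hour window = 2 days).
The third arrival falls in the interval iff at least 3 events occur there: P(S_3 ≤ t) = P(N ≥ 3) = 1 − P(N ≤ 2) ≈ 0.8149.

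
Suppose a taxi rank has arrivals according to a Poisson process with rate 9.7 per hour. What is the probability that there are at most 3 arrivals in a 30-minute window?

Over the interval, μ = 9.7 × 0.5 = 4.85 (a 30-minute window = 0.5 hours).
P(N ≤ 3) = Σ_{j=0}^{3} e^(−μ) μ^j/j! ≈ 0.2867.

0.2867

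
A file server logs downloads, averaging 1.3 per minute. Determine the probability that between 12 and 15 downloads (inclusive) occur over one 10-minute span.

0.4104

Over the interval, μ = 1.3 × 10 = 13 (a 10-minute span = 10 minutes).
P(12 ≤ N ≤ 15) = Σ_{j=12}^{15} e^(−13) · 13^j/j! ≈ 0.4104.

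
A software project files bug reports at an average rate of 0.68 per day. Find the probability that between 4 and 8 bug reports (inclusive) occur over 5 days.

0.4334

Over the interval, μ = 0.68 × 5 = 3.4 (5 days).
P(4 ≤ N ≤ 8) = Σ_{j=4}^{8} e^(−3.4) · 3.4^j/j! ≈ 0.4334.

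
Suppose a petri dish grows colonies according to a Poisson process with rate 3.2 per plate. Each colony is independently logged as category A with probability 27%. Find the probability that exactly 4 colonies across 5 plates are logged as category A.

Thinning: the colonies that are logged as category A themselves form a Poisson process with rate 0.27 × 3.2 = 0.864 per plate.
Over the interval, μ = 0.864 × 5 = 4.32 (5 plates).
P(N = 4) = e^(−4.32) · 4.32^4/4! ≈ 0.1930.

0.1930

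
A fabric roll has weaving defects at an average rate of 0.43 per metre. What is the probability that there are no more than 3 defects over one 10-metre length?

Over the interval, μ = 0.43 × 10 = 4.3 (a 10-metre length = 10 metres).
P(N ≤ 3) = Σ_{j=0}^{3} e^(−μ) μ^j/j! ≈ 0.3772.

0.3772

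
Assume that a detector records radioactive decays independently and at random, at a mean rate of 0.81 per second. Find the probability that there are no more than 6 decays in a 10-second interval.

0.3013

Over the interval, μ = 0.81 × 10 = 8.1 (a 10-second interval = 10 seconds).
P(N ≤ 6) = Σ_{j=0}^{6} e^(−μ) μ^j/j! ≈ 0.3013.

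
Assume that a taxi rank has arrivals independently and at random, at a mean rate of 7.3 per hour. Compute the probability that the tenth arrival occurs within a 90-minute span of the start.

0.6540

Over the interval, μ = 7.3 × 1.5 = 10.95 (a 90-minute span = 1.5 hours).
The tenth arrival falls in the interval iff at least 10 events occur there: P(S_10 ≤ t) = P(N ≥ 10) = 1 − P(N ≤ 9) ≈ 0.6540.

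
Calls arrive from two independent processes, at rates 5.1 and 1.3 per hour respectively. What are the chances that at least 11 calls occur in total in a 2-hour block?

0.7307

Independent Poisson processes superpose: combined rate λ = 5.1 + 1.3 = 6.4 per hour.
Over the interval, μ = 6.4 × 2 = 12.8 (a 2-hour block = 2 hours).
P(N ≥ 11) = 1 − P(N ≤ 10) ≈ 0.7307.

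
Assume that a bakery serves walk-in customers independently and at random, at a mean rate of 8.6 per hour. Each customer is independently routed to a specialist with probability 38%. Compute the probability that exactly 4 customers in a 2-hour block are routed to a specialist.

0.1103

Thinning: the customers that are routed to a specialist themselves form a Poisson process with rate 0.38 × 8.6 = 3.268 per hour.
Over the interval, μ = 3.268 × 2 = 6.536 (a 2-hour block = 2 hours).
P(N = 4) = e^(−6.536) · 6.536^4/4! ≈ 0.1103.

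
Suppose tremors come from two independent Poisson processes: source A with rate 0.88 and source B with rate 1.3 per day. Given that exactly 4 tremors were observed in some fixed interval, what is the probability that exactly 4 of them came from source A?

0.0266

Given the total, each event is independently from source A with probability p = λ_A/(λ_A+λ_B) = 0.88/2.18 ≈ 0.4037.
So K ~ Binomial(4, 0.88/2.18): P(K = 4) = C(4,4) · (0.88/2.18)^4 · (1.3/2.18)^0 ≈ 0.0266.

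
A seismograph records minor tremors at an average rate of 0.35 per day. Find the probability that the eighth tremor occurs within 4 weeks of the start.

0.7612

Over the interval, μ = 0.35 × 28 = 9.8 (4 weeks = 28 days).
The eighth arrival falls in the interval iff at least 8 events occur there: P(S_8 ≤ t) = P(N ≥ 8) = 1 − P(N ≤ 7) ≈ 0.7612.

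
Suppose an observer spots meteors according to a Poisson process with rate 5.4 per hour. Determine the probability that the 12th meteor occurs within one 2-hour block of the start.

Over the interval, μ = 5.4 × 2 = 10.8 (a 2-hour block = 2 hours).
The 12th arrival falls in the interval iff at least 12 events occur there: P(S_12 ≤ t) = P(N ≥ 12) = 1 − P(N ≤ 11) ≈ 0.3969.

0.3969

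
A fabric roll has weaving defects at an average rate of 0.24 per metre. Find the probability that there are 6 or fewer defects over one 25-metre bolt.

0.6063

Over the interval, μ = 0.24 × 25 = 6 (a 25-metre bolt = 25 metres).
P(N ≤ 6) = Σ_{j=0}^{6} e^(−μ) μ^j/j! ≈ 0.6063.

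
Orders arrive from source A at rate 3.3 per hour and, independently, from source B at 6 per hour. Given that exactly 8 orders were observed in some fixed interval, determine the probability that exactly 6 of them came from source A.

0.0233

Given the total, each event is independently from source A with probability p = λ_A/(λ_A+λ_B) = 3.3/9.3 ≈ 0.3548.
So K ~ Binomial(8, 3.3/9.3): P(K = 6) = C(8,6) · (3.3/9.3)^6 · (6/9.3)^2 ≈ 0.0233.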